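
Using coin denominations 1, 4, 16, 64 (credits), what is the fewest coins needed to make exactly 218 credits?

8

218 = 3×64 + 1×16 + 2×4 + 2×1
Total coins = 3 + 1 + 2 + 2 = 8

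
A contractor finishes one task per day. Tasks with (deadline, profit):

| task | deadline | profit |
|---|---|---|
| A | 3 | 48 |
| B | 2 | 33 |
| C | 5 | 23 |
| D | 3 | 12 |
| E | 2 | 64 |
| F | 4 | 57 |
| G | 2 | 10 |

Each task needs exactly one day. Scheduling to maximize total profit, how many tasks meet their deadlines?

Sort by profit descending; place each in the latest free slot ≤ its deadline.
Profit order: E=64 F=57 A=48 B=33 C=23 D=12 G=10
Assign: E→slot 2, F→slot 4, A→slot 3, B→slot 1, C→slot 5, D skipped, G skipped.
Slots: [1:B] [2:E] [3:A] [4:F] [5:C]
5 of 7 scheduled.

5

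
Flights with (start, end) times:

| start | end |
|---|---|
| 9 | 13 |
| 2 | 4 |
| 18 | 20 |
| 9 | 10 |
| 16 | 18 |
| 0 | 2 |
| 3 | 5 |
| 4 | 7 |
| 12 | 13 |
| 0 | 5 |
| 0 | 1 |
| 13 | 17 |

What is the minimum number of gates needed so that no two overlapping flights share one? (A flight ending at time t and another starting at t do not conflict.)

3

Events (time:±→running): 0:+→1 0:+→2 0:+→3 … peak 3.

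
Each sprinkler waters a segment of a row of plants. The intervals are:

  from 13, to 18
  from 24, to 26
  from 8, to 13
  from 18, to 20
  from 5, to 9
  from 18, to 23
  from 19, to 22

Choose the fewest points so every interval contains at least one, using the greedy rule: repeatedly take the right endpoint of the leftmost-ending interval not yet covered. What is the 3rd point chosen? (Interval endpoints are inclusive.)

22

By right end: [5,9]  [8,13]  [13,18]  [18,20]  [19,22]  [18,23]  [24,26]
[5,9] uncovered → point at 9; [13,18] uncovered → point at 18; [19,22] uncovered → point at 22; [24,26] uncovered → point at 26.
Points: 9, 18, 22, 26 (4 total).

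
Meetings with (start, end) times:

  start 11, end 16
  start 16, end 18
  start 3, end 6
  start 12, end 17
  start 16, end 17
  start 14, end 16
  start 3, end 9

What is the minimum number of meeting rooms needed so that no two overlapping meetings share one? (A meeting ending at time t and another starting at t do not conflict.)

3

starts: [3, 3, 11, 12, 14, 16, 16]
ends:   [6, 9, 16, 16, 17, 17, 18]
s3→1 s3→2 e6→1 e9→0 s11→1 s12→2 s14→3  — peak 3.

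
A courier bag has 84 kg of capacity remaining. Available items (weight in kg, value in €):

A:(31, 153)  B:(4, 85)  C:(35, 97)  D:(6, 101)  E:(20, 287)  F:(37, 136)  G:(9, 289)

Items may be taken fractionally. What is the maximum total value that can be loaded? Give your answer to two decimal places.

966.46

Greedy by value/weight ratio, highest first.
Ratios (sorted): G 32.11, B 21.25, D 16.83, E 14.35, A 4.94, F 3.68, C 2.77
take G (9 @ 289); take B (4 @ 85); take D (6 @ 101); take E (20 @ 287); take A (31 @ 153); take 14/37 of F → 51.46. Capacity used 84/84.
Total value = 966.46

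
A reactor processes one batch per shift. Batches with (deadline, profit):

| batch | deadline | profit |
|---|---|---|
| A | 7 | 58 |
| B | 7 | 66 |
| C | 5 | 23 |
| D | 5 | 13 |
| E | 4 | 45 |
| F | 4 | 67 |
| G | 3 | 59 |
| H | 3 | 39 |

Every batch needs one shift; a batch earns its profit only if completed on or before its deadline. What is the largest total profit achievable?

Sort by profit descending; place each in the latest free slot ≤ its deadline.
By profit: F(d4,67), B(d7,66), G(d3,59), A(d7,58), E(d4,45), H(d3,39), C(d5,23), D(d5,13)
F→slot 4; B→slot 7; G→slot 3; A→slot 6; E→slot 2; H→slot 1; C→slot 5; D skipped.
Profit = 39 + 45 + 59 + 67 + 23 + 58 + 66 = 357

357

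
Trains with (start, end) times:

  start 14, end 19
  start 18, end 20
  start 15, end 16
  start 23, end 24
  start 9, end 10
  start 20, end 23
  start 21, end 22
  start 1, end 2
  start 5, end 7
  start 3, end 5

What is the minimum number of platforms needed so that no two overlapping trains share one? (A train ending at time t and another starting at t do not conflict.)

The answer is the maximum number of intervals overlapping at any instant.
starts: [1, 3, 5, 9, 14, 15, 18, 20, 21, 23]
ends:   [2, 5, 7, 10, 16, 19, 20, 22, 23, 24]
s1→1 e2→0 s3→1 e5→0 s5→1 e7→0 s9→1 e10→0 s14→1 s15→2  — peak 2.

2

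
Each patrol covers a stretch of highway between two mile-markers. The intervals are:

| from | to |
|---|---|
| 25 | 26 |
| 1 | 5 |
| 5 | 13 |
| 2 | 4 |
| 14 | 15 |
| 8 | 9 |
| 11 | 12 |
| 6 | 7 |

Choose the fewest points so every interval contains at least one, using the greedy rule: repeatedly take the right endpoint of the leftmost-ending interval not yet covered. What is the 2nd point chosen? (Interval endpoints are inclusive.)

Process intervals by earliest right end; each time one isn't hit yet, stab at its right endpoint.
By right end: [2,4]  [1,5]  [6,7]  [8,9]  [11,12]  [5,13]  [14,15]  [25,26]
[2,4] uncovered → point at 4; [6,7] uncovered → point at 7; [8,9] uncovered → point at 9; [11,12] uncovered → point at 12; [14,15] uncovered → point at 15; [25,26] uncovered → point at 26.
Points: 4, 7, 9, 12, 15, 26 (6 total).

7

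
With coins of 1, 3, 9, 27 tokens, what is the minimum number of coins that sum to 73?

5

Use the largest denomination that fits, subtract, and repeat.
73 = 2×27 + 2×9 + 1×1
Total coins = 2 + 2 + 1 = 5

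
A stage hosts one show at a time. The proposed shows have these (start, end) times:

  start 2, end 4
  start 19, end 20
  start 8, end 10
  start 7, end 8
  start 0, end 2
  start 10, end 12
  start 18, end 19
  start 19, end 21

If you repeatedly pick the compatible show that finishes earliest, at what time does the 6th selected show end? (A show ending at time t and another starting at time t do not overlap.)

Sort by end time and greedily take each interval whose start is ≥ the last chosen end.
Sorted by end: (0,2)  (2,4)  (7,8)  (8,10)  (10,12)  (18,19)  (19,20)  (19,21)
take (0,2); take (2,4); take (7,8); take (8,10); take (10,12); take (18,19); take (19,20).
Selected: (0,2) (2,4) (7,8) (8,10) (10,12) (18,19) (19,20)

19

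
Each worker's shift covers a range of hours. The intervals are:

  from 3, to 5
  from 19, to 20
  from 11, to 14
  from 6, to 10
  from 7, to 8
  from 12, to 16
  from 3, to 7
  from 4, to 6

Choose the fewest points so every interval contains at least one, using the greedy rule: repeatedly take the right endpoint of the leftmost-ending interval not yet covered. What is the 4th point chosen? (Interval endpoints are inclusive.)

20

Sorted: [3,5] [4,6] [3,7] [7,8] [6,10] [11,14] [12,16] [19,20]
{[3,5],[4,6],[3,7]} hit by 5; {[7,8],[6,10]} hit by 8; {[11,14],[12,16]} hit by 14; {[19,20]} hit by 20.
Points: 5, 8, 14, 20 (4 total).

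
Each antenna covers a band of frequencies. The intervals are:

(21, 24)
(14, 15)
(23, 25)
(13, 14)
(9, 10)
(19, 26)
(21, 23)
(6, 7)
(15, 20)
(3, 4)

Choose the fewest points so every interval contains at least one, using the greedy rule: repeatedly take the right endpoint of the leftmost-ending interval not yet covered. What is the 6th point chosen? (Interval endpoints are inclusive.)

23

By right end: [3,4]  [6,7]  [9,10]  [13,14]  [14,15]  [15,20]  [21,23]  [21,24]  [23,25]  [19,26]
[3,4] uncovered → point at 4; [6,7] uncovered → point at 7; [9,10] uncovered → point at 10; [13,14] uncovered → point at 14; [15,20] uncovered → point at 20; [21,23] uncovered → point at 23.
Points: 4, 7, 10, 14, 20, 23 (6 total).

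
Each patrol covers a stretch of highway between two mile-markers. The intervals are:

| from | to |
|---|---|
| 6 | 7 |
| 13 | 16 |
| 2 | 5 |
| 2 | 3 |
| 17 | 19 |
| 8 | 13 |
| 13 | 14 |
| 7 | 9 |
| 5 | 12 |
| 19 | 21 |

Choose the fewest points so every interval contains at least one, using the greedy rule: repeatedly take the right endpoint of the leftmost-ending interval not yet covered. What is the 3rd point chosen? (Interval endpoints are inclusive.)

13

Sort by right endpoint; whenever an interval is uncovered, place a point at its right end.
Sorted: [2,3] [2,5] [6,7] [7,9] [5,12] [8,13] [13,14] [13,16] [17,19] [19,21]
{[2,3],[2,5]} hit by 3; {[6,7],[7,9],[5,12]} hit by 7; {[8,13],[13,14],[13,16]} hit by 13; {[17,19],[19,21]} hit by 19.
Points: 3, 7, 13, 19 (4 total).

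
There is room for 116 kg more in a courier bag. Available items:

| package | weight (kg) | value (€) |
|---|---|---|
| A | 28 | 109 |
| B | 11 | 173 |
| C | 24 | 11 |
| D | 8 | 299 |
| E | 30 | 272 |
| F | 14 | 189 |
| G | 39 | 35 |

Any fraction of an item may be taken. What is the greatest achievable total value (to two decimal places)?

1064.44

Greedy by value/weight ratio, highest first.
Ratios (sorted): D 37.38, B 15.73, F 13.50, E 9.07, A 3.89, G 0.90, C 0.46
take D (8 @ 299); take B (11 @ 173); take F (14 @ 189); take E (30 @ 272); take A (28 @ 109); take 25/39 of G → 22.44. Capacity used 116/116.
Total value = 1064.44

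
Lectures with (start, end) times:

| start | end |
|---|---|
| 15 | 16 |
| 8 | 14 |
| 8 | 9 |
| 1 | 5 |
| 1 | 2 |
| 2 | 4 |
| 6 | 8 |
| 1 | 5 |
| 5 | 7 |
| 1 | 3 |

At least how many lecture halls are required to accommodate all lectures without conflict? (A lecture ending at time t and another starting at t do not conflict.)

4

The answer is the maximum number of intervals overlapping at any instant.
Events (time:±→running): 1:+→1 1:+→2 1:+→3 1:+→4 … peak 4.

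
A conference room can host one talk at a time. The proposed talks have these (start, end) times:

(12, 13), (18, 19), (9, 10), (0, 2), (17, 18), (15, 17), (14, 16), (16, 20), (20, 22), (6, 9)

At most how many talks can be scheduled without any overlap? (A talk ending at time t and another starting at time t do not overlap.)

8

Sorted by end: (0,2)  (6,9)  (9,10)  (12,13)  (14,16)  (15,17)  (17,18)  (18,19)  (16,20)  (20,22)
take (0,2); take (6,9); take (9,10); take (12,13); take (14,16); skip (15,17); take (17,18); take (18,19); take (20,22).
Selected 8 talks.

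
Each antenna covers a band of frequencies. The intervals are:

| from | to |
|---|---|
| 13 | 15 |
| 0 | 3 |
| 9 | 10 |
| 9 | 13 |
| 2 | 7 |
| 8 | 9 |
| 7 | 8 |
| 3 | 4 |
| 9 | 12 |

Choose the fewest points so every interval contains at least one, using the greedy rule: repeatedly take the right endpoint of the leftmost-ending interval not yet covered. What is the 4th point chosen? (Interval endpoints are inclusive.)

Process intervals by earliest right end; each time one isn't hit yet, stab at its right endpoint.
By right end: [0,3]  [3,4]  [2,7]  [7,8]  [8,9]  [9,10]  [9,12]  [9,13]  [13,15]
[0,3] uncovered → point at 3; [7,8] uncovered → point at 8; [9,10] uncovered → point at 10; [13,15] uncovered → point at 15.
Points: 3, 8, 10, 15 (4 total).

15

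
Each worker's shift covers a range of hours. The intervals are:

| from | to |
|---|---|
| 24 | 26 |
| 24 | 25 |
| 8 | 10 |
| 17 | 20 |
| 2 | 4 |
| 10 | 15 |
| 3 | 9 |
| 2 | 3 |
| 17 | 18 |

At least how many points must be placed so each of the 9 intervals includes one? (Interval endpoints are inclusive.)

Process intervals by earliest right end; each time one isn't hit yet, stab at its right endpoint.
By right end: [2,3]  [2,4]  [3,9]  [8,10]  [10,15]  [17,18]  [17,20]  [24,25]  [24,26]
[2,3] uncovered → point at 3; [8,10] uncovered → point at 10; [17,18] uncovered → point at 18; [24,25] uncovered → point at 25.
Points: 3, 10, 18, 25 (4 total).

4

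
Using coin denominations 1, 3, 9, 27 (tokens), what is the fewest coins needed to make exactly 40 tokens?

4

40 − 1×27→13 − 1×9→4 − 1×3→1 − 1×1→0
Total coins = 1 + 1 + 1 + 1 = 4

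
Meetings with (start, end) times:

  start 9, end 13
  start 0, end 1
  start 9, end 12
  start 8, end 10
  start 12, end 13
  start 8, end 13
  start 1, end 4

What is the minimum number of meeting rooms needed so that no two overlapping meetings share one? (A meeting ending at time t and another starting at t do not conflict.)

4

Events (time:±→running): 0:+→1 1:-→0 1:+→1 4:-→0 8:+→1 8:+→2 9:+→3 9:+→4 … peak 4.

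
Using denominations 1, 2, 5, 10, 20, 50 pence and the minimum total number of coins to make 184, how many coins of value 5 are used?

Greedy: take as many of the largest coin as possible, then repeat with the remainder.
184 = 3×50 + 1×20 + 1×10 + 2×2
Count of 5: 0

0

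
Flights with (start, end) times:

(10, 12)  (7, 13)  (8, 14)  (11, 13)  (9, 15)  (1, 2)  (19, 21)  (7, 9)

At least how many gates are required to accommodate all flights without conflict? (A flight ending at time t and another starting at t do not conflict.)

5

Events (time:±→running): 1:+→1 2:-→0 7:+→1 7:+→2 8:+→3 9:-→2 9:+→3 10:+→4 11:+→5 … peak 5.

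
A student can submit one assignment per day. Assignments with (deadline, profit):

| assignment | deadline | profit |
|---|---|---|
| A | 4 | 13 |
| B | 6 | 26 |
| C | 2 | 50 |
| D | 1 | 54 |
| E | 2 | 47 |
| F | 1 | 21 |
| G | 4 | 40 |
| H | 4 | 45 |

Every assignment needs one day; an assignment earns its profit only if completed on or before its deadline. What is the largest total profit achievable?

By profit: D(d1,54), C(d2,50), E(d2,47), H(d4,45), G(d4,40), B(d6,26), F(d1,21), A(d4,13)
D→slot 1; C→slot 2; E skipped; H→slot 4; G→slot 3; B→slot 6; F skipped; A skipped.
Profit = 54 + 50 + 40 + 45 + 26 = 215

215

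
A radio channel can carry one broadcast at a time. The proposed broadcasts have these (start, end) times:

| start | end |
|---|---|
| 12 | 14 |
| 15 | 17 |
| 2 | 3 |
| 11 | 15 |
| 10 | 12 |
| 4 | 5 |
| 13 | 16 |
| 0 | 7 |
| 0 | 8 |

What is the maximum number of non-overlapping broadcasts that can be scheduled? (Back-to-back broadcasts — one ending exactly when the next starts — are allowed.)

5

Order by finish time; keep every interval that doesn't clash with the previous kept one.
Sorted by end: (2,3)  (4,5)  (0,7)  (0,8)  (10,12)  (12,14)  (11,15)  (13,16)  (15,17)
take (2,3); take (4,5); take (10,12); take (12,14); skip (11,15); take (15,17).
Selected 5 broadcasts.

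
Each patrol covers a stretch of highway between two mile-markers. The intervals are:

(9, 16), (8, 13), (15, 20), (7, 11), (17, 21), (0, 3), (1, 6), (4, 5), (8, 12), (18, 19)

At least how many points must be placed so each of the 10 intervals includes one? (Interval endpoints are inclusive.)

Sorted: [0,3] [4,5] [1,6] [7,11] [8,12] [8,13] [9,16] [18,19] [15,20] [17,21]
{[0,3]} hit by 3; {[4,5],[1,6]} hit by 5; {[7,11],[8,12],[8,13],[9,16]} hit by 11; {[18,19],[15,20],[17,21]} hit by 19.
Points: 3, 5, 11, 19 (4 total).

4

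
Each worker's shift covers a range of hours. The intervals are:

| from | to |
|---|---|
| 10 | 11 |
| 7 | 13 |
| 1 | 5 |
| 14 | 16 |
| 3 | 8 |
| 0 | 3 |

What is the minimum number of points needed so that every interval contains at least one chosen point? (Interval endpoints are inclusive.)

Sorted: [0,3] [1,5] [3,8] [10,11] [7,13] [14,16]
{[0,3],[1,5],[3,8]} hit by 3; {[10,11],[7,13]} hit by 11; {[14,16]} hit by 16.
Points: 3, 11, 16 (3 total).

3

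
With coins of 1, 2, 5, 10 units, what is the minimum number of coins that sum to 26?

Use the largest denomination that fits, subtract, and repeat.
26 = 2×10 + 1×5 + 1×1
Total coins = 2 + 1 + 1 = 4

4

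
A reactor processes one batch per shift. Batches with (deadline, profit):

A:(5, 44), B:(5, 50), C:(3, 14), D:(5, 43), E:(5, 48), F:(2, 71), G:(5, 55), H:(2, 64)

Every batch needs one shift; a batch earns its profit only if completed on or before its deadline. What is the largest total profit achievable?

288

Sort by profit descending; place each in the latest free slot ≤ its deadline.
Profit order: F=71 H=64 G=55 B=50 E=48 A=44 D=43 C=14
Assign: F→slot 2, H→slot 1, G→slot 5, B→slot 4, E→slot 3, A skipped, D skipped, C skipped.
Slots: [1:H] [2:F] [3:E] [4:B] [5:G]
Profit = 64 + 71 + 48 + 50 + 55 = 288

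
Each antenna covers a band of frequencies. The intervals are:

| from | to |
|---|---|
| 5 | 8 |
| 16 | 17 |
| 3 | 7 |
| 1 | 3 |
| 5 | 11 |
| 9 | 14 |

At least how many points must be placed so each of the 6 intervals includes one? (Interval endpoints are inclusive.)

Sorted: [1,3] [3,7] [5,8] [5,11] [9,14] [16,17]
{[1,3],[3,7]} hit by 3; {[5,8],[5,11]} hit by 8; {[9,14]} hit by 14; {[16,17]} hit by 17.
Points: 3, 8, 14, 17 (4 total).

4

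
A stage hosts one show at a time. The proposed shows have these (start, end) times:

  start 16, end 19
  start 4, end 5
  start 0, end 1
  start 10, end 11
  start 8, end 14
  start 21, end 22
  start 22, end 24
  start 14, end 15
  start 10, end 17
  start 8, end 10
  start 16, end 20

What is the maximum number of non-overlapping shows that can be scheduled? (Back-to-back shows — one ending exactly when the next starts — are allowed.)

Order by finish time; keep every interval that doesn't clash with the previous kept one.
Sorted by end: (0,1)  (4,5)  (8,10)  (10,11)  (8,14)  (14,15)  (10,17)  (16,19)  (16,20)  (21,22)  (22,24)
take (0,1); take (4,5); take (8,10); take (10,11); take (14,15); take (16,19); take (21,22); take (22,24).
Selected 8 shows.

8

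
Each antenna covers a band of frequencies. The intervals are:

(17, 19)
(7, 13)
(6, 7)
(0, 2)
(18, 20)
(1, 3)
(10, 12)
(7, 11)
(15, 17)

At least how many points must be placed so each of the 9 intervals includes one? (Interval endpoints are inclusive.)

5

Process intervals by earliest right end; each time one isn't hit yet, stab at its right endpoint.
Sorted: [0,2] [1,3] [6,7] [7,11] [10,12] [7,13] [15,17] [17,19] [18,20]
{[0,2],[1,3]} hit by 2; {[6,7],[7,11]} hit by 7; {[10,12],[7,13]} hit by 12; {[15,17],[17,19]} hit by 17; {[18,20]} hit by 20.
Points: 2, 7, 12, 17, 20 (5 total).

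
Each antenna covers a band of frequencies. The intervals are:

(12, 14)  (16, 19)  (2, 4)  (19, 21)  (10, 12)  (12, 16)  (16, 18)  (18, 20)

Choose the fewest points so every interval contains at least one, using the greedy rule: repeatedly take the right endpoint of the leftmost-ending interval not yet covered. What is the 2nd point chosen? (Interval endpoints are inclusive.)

12

Sorted: [2,4] [10,12] [12,14] [12,16] [16,18] [16,19] [18,20] [19,21]
{[2,4]} hit by 4; {[10,12],[12,14],[12,16]} hit by 12; {[16,18],[16,19],[18,20]} hit by 18; {[19,21]} hit by 21.
Points: 4, 12, 18, 21 (4 total).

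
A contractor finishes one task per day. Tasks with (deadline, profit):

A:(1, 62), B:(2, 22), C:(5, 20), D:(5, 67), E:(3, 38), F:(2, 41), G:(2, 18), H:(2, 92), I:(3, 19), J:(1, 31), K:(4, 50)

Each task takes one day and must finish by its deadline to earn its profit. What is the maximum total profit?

309

By profit: H(d2,92), D(d5,67), A(d1,62), K(d4,50), F(d2,41), E(d3,38), J(d1,31), B(d2,22), C(d5,20), I(d3,19), G(d2,18)
H→slot 2; D→slot 5; A→slot 1; K→slot 4; F skipped; E→slot 3; J skipped; B skipped; C skipped; I skipped; G skipped.
Profit = 62 + 92 + 38 + 50 + 67 = 309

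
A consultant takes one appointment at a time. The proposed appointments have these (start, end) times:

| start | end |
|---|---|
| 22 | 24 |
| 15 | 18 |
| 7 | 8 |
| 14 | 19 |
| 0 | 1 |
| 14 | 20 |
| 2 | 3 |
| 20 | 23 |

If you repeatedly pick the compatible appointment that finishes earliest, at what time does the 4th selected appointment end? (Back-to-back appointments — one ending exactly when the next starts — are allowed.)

Greedy by earliest finish: after sorting by end time, pick each interval compatible with the last pick.
By end time: (0,1), (2,3), (7,8), (15,18), (14,19), (14,20), (20,23), (22,24).
Pick (0,1); next start ≥ 1 → (2,3); next start ≥ 3 → (7,8); next start ≥ 8 → (15,18); next start ≥ 18 → (20,23).
Selected: (0,1) (2,3) (7,8) (15,18) (20,23)

18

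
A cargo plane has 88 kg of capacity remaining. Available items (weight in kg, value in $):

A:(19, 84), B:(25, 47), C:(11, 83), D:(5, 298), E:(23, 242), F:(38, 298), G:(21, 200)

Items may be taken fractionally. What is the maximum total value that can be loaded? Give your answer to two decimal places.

1045.55

Order: D (298/5=59.60) > E (242/23=10.52) > G (200/21=9.52) > F (298/38=7.84) > C (83/11=7.55) > A (84/19=4.42) > B (47/25=1.88)
Fill: take D (5 @ 298) → take E (23 @ 242) → take G (21 @ 200) → take F (38 @ 298) → take 1/11 of C → 7.55; 88/88 used.
Total value = 1045.55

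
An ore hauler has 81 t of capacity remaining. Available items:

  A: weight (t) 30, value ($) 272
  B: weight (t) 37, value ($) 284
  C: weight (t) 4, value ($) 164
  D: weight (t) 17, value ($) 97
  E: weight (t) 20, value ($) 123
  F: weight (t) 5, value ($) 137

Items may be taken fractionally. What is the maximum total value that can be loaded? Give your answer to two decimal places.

887.75

Greedy by value/weight ratio, highest first.
Ratios (sorted): C 41.00, F 27.40, A 9.07, B 7.68, E 6.15, D 5.71
take C (4 @ 164); take F (5 @ 137); take A (30 @ 272); take B (37 @ 284); take 5/20 of E → 30.75. Capacity used 81/81.
Total value = 887.75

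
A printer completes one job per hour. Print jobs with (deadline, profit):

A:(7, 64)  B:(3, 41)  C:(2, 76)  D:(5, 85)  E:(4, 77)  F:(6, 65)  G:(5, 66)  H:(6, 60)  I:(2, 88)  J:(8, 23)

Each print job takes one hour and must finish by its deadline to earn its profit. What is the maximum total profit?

544

Profit order: I=88 D=85 E=77 C=76 G=66 F=65 A=64 H=60 B=41 J=23
Assign: I→slot 2, D→slot 5, E→slot 4, C→slot 1, G→slot 3, F→slot 6, A→slot 7, H skipped, B skipped, J→slot 8.
Slots: [1:C] [2:I] [3:G] [4:E] [5:D] [6:F] [7:A] [8:J]
Profit = 76 + 88 + 66 + 77 + 85 + 65 + 64 + 23 = 544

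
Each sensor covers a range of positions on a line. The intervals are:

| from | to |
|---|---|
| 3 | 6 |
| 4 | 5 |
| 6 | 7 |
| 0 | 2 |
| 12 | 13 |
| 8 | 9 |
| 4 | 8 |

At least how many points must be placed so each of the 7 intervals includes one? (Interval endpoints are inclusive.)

5

Sorted: [0,2] [4,5] [3,6] [6,7] [4,8] [8,9] [12,13]
{[0,2]} hit by 2; {[4,5],[3,6]} hit by 5; {[6,7],[4,8]} hit by 7; {[8,9]} hit by 9; {[12,13]} hit by 13.
Points: 2, 5, 7, 9, 13 (5 total).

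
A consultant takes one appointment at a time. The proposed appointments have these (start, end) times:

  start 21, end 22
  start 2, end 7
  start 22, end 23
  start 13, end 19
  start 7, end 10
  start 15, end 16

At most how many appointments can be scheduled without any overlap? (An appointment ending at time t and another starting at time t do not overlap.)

Sort by end time and greedily take each interval whose start is ≥ the last chosen end.
Sorted by end: (2,7)  (7,10)  (15,16)  (13,19)  (21,22)  (22,23)
take (2,7); take (7,10); take (15,16); take (21,22); take (22,23).
Selected 5 appointments.

5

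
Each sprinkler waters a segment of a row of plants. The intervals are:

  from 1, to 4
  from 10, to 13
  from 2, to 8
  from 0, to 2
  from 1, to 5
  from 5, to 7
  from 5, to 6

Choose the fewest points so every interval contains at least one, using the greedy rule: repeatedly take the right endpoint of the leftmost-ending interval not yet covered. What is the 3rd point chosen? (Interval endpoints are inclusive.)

13

Sorted: [0,2] [1,4] [1,5] [5,6] [5,7] [2,8] [10,13]
{[0,2],[1,4],[1,5]} hit by 2; {[5,6],[5,7],[2,8]} hit by 6; {[10,13]} hit by 13.
Points: 2, 6, 13 (3 total).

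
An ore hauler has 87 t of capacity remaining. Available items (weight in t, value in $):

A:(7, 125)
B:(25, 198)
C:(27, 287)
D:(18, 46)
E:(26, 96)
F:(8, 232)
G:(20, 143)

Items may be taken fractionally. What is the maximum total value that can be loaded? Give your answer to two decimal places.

Order: F (232/8=29.00) > A (125/7=17.86) > C (287/27=10.63) > B (198/25=7.92) > G (143/20=7.15) > E (96/26=3.69) > D (46/18=2.56)
Fill: take F (8 @ 232) → take A (7 @ 125) → take C (27 @ 287) → take B (25 @ 198) → take G (20 @ 143); 87/87 used.
Total value = 985.00

985.00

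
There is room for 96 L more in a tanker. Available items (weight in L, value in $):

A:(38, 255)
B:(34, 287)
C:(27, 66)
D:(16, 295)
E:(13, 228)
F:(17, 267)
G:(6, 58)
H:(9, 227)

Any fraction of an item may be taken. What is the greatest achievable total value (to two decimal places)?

1368.71

Greedy by value/weight ratio, highest first.
Order: H (227/9=25.22) > D (295/16=18.44) > E (228/13=17.54) > F (267/17=15.71) > G (58/6=9.67) > B (287/34=8.44) > A (255/38=6.71) > C (66/27=2.44)
Fill: take H (9 @ 227) → take D (16 @ 295) → take E (13 @ 228) → take F (17 @ 267) → take G (6 @ 58) → take B (34 @ 287) → take 1/38 of A → 6.71; 96/96 used.
Total value = 1368.71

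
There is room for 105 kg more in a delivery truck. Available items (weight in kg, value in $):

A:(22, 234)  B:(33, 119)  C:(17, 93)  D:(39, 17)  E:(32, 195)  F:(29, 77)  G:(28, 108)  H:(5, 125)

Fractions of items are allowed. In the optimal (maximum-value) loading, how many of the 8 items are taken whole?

Order: H (125/5=25.00) > A (234/22=10.64) > E (195/32=6.09) > C (93/17=5.47) > G (108/28=3.86) > B (119/33=3.61) > F (77/29=2.66) > D (17/39=0.44)
Fill: take H (5 @ 125) → take A (22 @ 234) → take E (32 @ 195) → take C (17 @ 93) → take G (28 @ 108) → take 1/33 of B → 3.61; 105/105 used.
5 item(s) taken whole; one partial (take 1/33 of B).

5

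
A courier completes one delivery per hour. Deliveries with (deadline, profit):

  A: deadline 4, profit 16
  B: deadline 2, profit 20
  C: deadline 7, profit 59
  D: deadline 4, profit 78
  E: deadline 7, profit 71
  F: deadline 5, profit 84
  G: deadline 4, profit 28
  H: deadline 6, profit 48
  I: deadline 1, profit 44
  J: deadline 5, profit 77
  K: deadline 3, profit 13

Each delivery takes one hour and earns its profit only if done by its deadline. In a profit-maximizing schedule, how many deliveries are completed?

Take jobs in profit order; each goes to the latest open slot no later than its deadline.
Profit order: F=84 D=78 J=77 E=71 C=59 H=48 I=44 G=28 B=20 A=16 K=13
Assign: F→slot 5, D→slot 4, J→slot 3, E→slot 7, C→slot 6, H→slot 2, I→slot 1, G skipped, B skipped, A skipped, K skipped.
Slots: [1:I] [2:H] [3:J] [4:D] [5:F] [6:C] [7:E]
7 of 11 scheduled.

7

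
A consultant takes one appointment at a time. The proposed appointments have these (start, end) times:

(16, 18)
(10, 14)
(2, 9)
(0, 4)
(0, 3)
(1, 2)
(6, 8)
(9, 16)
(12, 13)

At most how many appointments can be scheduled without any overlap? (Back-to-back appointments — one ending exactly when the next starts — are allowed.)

4

Sorted by end: (1,2)  (0,3)  (0,4)  (6,8)  (2,9)  (12,13)  (10,14)  (9,16)  (16,18)
take (1,2); skip (0,3); take (6,8); take (12,13); take (16,18).
Selected 4 appointments.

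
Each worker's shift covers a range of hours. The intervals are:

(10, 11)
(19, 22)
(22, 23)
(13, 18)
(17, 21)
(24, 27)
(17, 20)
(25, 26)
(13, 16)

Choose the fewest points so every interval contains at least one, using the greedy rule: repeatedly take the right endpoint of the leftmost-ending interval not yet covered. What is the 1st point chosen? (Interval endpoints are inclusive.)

Sort by right endpoint; whenever an interval is uncovered, place a point at its right end.
By right end: [10,11]  [13,16]  [13,18]  [17,20]  [17,21]  [19,22]  [22,23]  [25,26]  [24,27]
[10,11] uncovered → point at 11; [13,16] uncovered → point at 16; [17,20] uncovered → point at 20; [22,23] uncovered → point at 23; [25,26] uncovered → point at 26.
Points: 11, 16, 20, 23, 26 (5 total).

11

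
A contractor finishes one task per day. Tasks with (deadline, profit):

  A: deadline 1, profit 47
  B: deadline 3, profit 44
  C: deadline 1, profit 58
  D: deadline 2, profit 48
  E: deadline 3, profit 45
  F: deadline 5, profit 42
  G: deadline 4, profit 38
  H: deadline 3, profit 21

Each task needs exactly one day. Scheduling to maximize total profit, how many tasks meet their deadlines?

Take jobs in profit order; each goes to the latest open slot no later than its deadline.
Profit order: C=58 D=48 A=47 E=45 B=44 F=42 G=38 H=21
Assign: C→slot 1, D→slot 2, A skipped, E→slot 3, B skipped, F→slot 5, G→slot 4, H skipped.
Slots: [1:C] [2:D] [3:E] [4:G] [5:F]
5 of 8 scheduled.

5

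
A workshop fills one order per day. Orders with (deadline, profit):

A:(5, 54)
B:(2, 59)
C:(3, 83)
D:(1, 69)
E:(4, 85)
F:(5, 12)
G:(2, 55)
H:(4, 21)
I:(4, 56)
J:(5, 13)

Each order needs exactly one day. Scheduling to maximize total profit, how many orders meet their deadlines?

Take jobs in profit order; each goes to the latest open slot no later than its deadline.
By profit: E(d4,85), C(d3,83), D(d1,69), B(d2,59), I(d4,56), G(d2,55), A(d5,54), H(d4,21), J(d5,13), F(d5,12)
E→slot 4; C→slot 3; D→slot 1; B→slot 2; I skipped; G skipped; A→slot 5; H skipped; J skipped; F skipped.
5 of 10 scheduled.

5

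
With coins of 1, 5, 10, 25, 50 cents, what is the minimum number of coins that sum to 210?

5

210 − 4×50→10 − 1×10→0
Total coins = 4 + 1 = 5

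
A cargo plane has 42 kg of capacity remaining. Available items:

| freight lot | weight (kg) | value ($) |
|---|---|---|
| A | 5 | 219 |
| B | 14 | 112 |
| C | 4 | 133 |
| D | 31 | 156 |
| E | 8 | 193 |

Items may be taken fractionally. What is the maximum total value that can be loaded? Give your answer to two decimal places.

Order: A (219/5=43.80) > C (133/4=33.25) > E (193/8=24.12) > B (112/14=8.00) > D (156/31=5.03)
Fill: take A (5 @ 219) → take C (4 @ 133) → take E (8 @ 193) → take B (14 @ 112) → take 11/31 of D → 55.35; 42/42 used.
Total value = 712.35

712.35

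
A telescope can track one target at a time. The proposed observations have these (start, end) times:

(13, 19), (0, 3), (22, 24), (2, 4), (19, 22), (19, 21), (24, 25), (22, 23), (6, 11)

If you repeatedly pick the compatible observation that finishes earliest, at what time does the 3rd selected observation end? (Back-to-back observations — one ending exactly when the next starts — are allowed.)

19

Sorted by end: (0,3)  (2,4)  (6,11)  (13,19)  (19,21)  (19,22)  (22,23)  (22,24)  (24,25)
take (0,3); take (6,11); take (13,19); take (19,21); take (22,23); take (24,25).
Selected: (0,3) (6,11) (13,19) (19,21) (22,23) (24,25)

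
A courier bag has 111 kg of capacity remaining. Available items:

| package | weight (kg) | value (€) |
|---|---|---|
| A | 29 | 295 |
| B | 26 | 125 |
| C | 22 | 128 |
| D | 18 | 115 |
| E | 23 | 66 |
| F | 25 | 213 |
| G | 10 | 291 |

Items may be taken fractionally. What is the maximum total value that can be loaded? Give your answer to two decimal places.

Sort by value per unit weight and fill in that order.
Ratios (sorted): G 29.10, A 10.17, F 8.52, D 6.39, C 5.82, B 4.81, E 2.87
take G (10 @ 291); take A (29 @ 295); take F (25 @ 213); take D (18 @ 115); take C (22 @ 128); take 7/26 of B → 33.65. Capacity used 111/111.
Total value = 1075.65

1075.65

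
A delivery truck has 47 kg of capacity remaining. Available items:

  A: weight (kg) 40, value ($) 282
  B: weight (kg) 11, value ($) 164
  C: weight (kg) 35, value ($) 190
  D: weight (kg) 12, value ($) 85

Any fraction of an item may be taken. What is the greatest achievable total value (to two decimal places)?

Sort by value per unit weight and fill in that order.
Ratios (sorted): B 14.91, D 7.08, A 7.05, C 5.43
take B (11 @ 164); take D (12 @ 85); take 24/40 of A → 169.20. Capacity used 47/47.
Total value = 418.20

418.20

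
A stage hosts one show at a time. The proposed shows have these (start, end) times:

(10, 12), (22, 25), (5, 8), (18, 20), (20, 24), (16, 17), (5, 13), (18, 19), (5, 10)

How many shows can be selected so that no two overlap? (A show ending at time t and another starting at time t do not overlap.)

Sort by end time and greedily take each interval whose start is ≥ the last chosen end.
By end time: (5,8), (5,10), (10,12), (5,13), (16,17), (18,19), (18,20), (20,24), (22,25).
Pick (5,8); next start ≥ 8 → (10,12); next start ≥ 12 → (16,17); next start ≥ 17 → (18,19); next start ≥ 19 → (20,24).
Selected 5 shows.

5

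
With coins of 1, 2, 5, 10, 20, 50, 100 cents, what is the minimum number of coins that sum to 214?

214 = 2×100 + 1×10 + 2×2
Total coins = 2 + 1 + 2 = 5

5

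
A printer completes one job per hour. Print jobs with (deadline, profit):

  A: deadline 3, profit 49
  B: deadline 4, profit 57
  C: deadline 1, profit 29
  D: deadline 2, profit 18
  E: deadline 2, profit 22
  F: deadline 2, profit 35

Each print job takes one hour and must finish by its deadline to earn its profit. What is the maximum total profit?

Sort by profit descending; place each in the latest free slot ≤ its deadline.
By profit: B(d4,57), A(d3,49), F(d2,35), C(d1,29), E(d2,22), D(d2,18)
B→slot 4; A→slot 3; F→slot 2; C→slot 1; E skipped; D skipped.
Profit = 29 + 35 + 49 + 57 = 170

170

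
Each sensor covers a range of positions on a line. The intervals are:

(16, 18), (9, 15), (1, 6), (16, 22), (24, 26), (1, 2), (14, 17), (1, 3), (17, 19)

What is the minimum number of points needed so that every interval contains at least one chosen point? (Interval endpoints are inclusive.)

Sort by right endpoint; whenever an interval is uncovered, place a point at its right end.
Sorted: [1,2] [1,3] [1,6] [9,15] [14,17] [16,18] [17,19] [16,22] [24,26]
{[1,2],[1,3],[1,6]} hit by 2; {[9,15],[14,17]} hit by 15; {[16,18],[17,19],[16,22]} hit by 18; {[24,26]} hit by 26.
Points: 2, 15, 18, 26 (4 total).

4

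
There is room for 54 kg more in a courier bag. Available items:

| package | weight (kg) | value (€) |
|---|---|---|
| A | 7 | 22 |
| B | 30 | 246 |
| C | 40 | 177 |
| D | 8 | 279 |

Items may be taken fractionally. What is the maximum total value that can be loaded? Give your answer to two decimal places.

595.80

Sort by value per unit weight and fill in that order.
Order: D (279/8=34.88) > B (246/30=8.20) > C (177/40=4.42) > A (22/7=3.14)
Fill: take D (8 @ 279) → take B (30 @ 246) → take 16/40 of C → 70.80; 54/54 used.
Total value = 595.80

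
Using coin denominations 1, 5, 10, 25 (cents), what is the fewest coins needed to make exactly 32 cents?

4

32 = 1×25 + 1×5 + 2×1
Total coins = 1 + 1 + 2 = 4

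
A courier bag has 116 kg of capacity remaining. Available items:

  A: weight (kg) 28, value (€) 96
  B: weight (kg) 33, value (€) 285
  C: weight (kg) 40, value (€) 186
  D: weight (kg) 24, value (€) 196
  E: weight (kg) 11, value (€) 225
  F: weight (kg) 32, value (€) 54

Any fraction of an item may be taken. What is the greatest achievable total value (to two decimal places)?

919.43

Order: E (225/11=20.45) > B (285/33=8.64) > D (196/24=8.17) > C (186/40=4.65) > A (96/28=3.43) > F (54/32=1.69)
Fill: take E (11 @ 225) → take B (33 @ 285) → take D (24 @ 196) → take C (40 @ 186) → take 8/28 of A → 27.43; 116/116 used.
Total value = 919.43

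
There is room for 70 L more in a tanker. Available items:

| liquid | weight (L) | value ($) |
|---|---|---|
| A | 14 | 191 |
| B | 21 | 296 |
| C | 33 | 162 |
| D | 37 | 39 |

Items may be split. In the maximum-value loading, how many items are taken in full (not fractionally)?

3

Order: B (296/21=14.10) > A (191/14=13.64) > C (162/33=4.91) > D (39/37=1.05)
Fill: take B (21 @ 296) → take A (14 @ 191) → take C (33 @ 162) → take 2/37 of D → 2.11; 70/70 used.
3 item(s) taken whole; one partial (take 2/37 of D).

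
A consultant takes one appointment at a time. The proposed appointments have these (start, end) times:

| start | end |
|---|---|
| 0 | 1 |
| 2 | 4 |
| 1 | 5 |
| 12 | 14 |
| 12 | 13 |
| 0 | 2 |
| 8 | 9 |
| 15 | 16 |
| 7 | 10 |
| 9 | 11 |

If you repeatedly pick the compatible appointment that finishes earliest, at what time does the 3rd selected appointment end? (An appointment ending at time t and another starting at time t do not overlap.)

9

By end time: (0,1), (0,2), (2,4), (1,5), (8,9), (7,10), (9,11), (12,13), (12,14), (15,16).
Pick (0,1); next start ≥ 1 → (2,4); next start ≥ 4 → (8,9); next start ≥ 9 → (9,11); next start ≥ 11 → (12,13); next start ≥ 13 → (15,16).
Selected: (0,1) (2,4) (8,9) (9,11) (12,13) (15,16)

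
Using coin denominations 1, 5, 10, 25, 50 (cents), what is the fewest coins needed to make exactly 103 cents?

103 = 2×50 + 3×1
Total coins = 2 + 3 = 5

5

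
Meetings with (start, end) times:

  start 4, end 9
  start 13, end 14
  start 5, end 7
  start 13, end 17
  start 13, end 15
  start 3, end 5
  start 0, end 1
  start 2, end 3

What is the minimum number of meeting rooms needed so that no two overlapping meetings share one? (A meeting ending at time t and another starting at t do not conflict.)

Events (time:±→running): 0:+→1 1:-→0 2:+→1 3:-→0 3:+→1 4:+→2 5:-→1 5:+→2 7:-→1 9:-→0 13:+→1 13:+→2 13:+→3 … peak 3.

3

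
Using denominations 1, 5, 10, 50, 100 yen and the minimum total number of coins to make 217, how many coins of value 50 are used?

0

217 − 2×100→17 − 1×10→7 − 1×5→2 − 2×1→0
Count of 50: 0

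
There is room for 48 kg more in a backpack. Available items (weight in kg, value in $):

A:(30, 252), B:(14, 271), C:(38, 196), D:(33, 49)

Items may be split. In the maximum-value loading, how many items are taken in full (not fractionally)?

Sort by value per unit weight and fill in that order.
Order: B (271/14=19.36) > A (252/30=8.40) > C (196/38=5.16) > D (49/33=1.48)
Fill: take B (14 @ 271) → take A (30 @ 252) → take 4/38 of C → 20.63; 48/48 used.
2 item(s) taken whole; one partial (take 4/38 of C).

2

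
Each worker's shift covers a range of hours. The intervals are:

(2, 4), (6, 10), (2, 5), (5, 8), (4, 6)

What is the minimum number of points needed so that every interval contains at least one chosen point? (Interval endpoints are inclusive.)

2

By right end: [2,4]  [2,5]  [4,6]  [5,8]  [6,10]
[2,4] uncovered → point at 4; [5,8] uncovered → point at 8.
Points: 4, 8 (2 total).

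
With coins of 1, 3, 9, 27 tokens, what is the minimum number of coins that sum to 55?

Greedy: take as many of the largest coin as possible, then repeat with the remainder.
55 − 2×27→1 − 1×1→0
Total coins = 2 + 1 = 3

3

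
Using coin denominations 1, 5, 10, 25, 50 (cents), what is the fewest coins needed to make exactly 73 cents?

6

Use the largest denomination that fits, subtract, and repeat.
73 = 1×50 + 2×10 + 3×1
Total coins = 1 + 2 + 3 = 6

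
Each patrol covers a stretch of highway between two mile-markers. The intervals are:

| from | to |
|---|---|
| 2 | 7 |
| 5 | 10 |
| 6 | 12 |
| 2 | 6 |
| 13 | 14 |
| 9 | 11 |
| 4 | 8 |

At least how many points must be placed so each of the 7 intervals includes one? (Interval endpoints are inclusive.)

Sort by right endpoint; whenever an interval is uncovered, place a point at its right end.
By right end: [2,6]  [2,7]  [4,8]  [5,10]  [9,11]  [6,12]  [13,14]
[2,6] uncovered → point at 6; [9,11] uncovered → point at 11; [13,14] uncovered → point at 14.
Points: 6, 11, 14 (3 total).

3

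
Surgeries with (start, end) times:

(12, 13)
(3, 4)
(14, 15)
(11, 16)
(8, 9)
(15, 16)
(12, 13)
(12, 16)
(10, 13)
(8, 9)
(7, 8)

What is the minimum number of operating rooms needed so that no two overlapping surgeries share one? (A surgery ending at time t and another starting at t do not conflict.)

5

The answer is the maximum number of intervals overlapping at any instant.
starts: [3, 7, 8, 8, 10, 11, 12, 12, 12, 14, 15]
ends:   [4, 8, 9, 9, 13, 13, 13, 15, 16, 16, 16]
s3→1 e4→0 s7→1 e8→0 s8→1 s8→2 e9→1 e9→0 s10→1 s11→2 s12→3 s12→4 s12→5  — peak 5.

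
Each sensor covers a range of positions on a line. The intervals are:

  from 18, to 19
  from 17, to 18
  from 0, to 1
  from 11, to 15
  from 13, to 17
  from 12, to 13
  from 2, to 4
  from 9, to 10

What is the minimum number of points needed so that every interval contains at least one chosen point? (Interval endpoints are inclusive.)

5

Sort by right endpoint; whenever an interval is uncovered, place a point at its right end.
Sorted: [0,1] [2,4] [9,10] [12,13] [11,15] [13,17] [17,18] [18,19]
{[0,1]} hit by 1; {[2,4]} hit by 4; {[9,10]} hit by 10; {[12,13],[11,15],[13,17]} hit by 13; {[17,18],[18,19]} hit by 18.
Points: 1, 4, 10, 13, 18 (5 total).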